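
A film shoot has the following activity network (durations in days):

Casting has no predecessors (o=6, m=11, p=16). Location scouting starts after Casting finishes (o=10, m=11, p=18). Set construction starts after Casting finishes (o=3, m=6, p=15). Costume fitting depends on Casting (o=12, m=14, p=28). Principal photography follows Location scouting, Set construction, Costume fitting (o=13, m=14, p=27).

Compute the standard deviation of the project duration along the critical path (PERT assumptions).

te_Casting = (6 + 4·11 + 16)/6 = 66/6 = 11; σ²_Casting = ((16−6)/6)² = 2.778
te_Location scouting = (10 + 4·11 + 18)/6 = 72/6 = 12; σ²_Location scouting = ((18−10)/6)² = 1.778
te_Set construction = (3 + 4·6 + 15)/6 = 42/6 = 7; σ²_Set construction = ((15−3)/6)² = 4.000
te_Costume fitting = (12 + 4·14 + 28)/6 = 96/6 = 16; σ²_Costume fitting = ((28−12)/6)² = 7.111
te_Principal photography = (13 + 4·14 + 27)/6 = 96/6 = 16; σ²_Principal photography = ((27−13)/6)² = 5.444

Forward pass:
ES_Casting = 0; EF_Casting = 11
ES_Location scouting = 11; EF_Location scouting = 11+12 = 23
ES_Set construction = 11; EF_Set construction = 11+7 = 18
ES_Costume fitting = 11; EF_Costume fitting = 11+16 = 27
ES_Principal photography = max(EF_Location scouting=23, EF_Set construction=18, EF_Costume fitting=27) = 27; EF_Principal photography = 27+16 = 43
Expected project duration μ = 43 days. Critical path: Casting → Costume fitting → Principal photography.

Variance along critical path = 2.778 + 7.111 + 5.444 = 15.333
σ = √15.333 = 3.916 days

3.92 days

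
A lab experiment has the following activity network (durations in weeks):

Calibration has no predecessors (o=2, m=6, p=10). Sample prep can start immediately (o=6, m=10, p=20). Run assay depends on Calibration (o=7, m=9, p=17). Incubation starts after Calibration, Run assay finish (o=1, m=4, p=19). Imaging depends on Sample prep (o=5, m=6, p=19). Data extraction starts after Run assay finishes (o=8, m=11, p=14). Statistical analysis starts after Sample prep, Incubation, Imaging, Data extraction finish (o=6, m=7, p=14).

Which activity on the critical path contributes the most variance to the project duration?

te_Calibration = (2 + 4·6 + 10)/6 = 36/6 = 6; σ²_Calibration = ((10−2)/6)² = 1.778
te_Sample prep = (6 + 4·10 + 20)/6 = 66/6 = 11; σ²_Sample prep = ((20−6)/6)² = 5.444
te_Run assay = (7 + 4·9 + 17)/6 = 60/6 = 10; σ²_Run assay = ((17−7)/6)² = 2.778
te_Incubation = (1 + 4·4 + 19)/6 = 36/6 = 6; σ²_Incubation = ((19−1)/6)² = 9.000
te_Imaging = (5 + 4·6 + 19)/6 = 48/6 = 8; σ²_Imaging = ((19−5)/6)² = 5.444
te_Data extraction = (8 + 4·11 + 14)/6 = 66/6 = 11; σ²_Data extraction = ((14−8)/6)² = 1.000
te_Statistical analysis = (6 + 4·7 + 14)/6 = 48/6 = 8; σ²_Statistical analysis = ((14−6)/6)² = 1.778

Forward pass:
ES_Calibration = 0; EF_Calibration = 6
ES_Sample prep = 0; EF_Sample prep = 11
ES_Run assay = 6; EF_Run assay = 6+10 = 16
ES_Incubation = max(EF_Calibration=6, EF_Run assay=16) = 16; EF_Incubation = 16+6 = 22
ES_Imaging = 11; EF_Imaging = 11+8 = 19
ES_Data extraction = 16; EF_Data extraction = 16+11 = 27
ES_Statistical analysis = max(EF_Sample prep=11, EF_Incubation=22, EF_Imaging=19, EF_Data extraction=27) = 27; EF_Statistical analysis = 27+8 = 35
Expected project duration μ = 35 weeks. Critical path: Calibration → Run assay → Data extraction → Statistical analysis.

Variances on critical path: σ²_Calibration=1.778, σ²_Run assay=2.778, σ²_Data extraction=1.000, σ²_Statistical analysis=1.778.
Largest is σ²_Run assay = 2.778.

Run assay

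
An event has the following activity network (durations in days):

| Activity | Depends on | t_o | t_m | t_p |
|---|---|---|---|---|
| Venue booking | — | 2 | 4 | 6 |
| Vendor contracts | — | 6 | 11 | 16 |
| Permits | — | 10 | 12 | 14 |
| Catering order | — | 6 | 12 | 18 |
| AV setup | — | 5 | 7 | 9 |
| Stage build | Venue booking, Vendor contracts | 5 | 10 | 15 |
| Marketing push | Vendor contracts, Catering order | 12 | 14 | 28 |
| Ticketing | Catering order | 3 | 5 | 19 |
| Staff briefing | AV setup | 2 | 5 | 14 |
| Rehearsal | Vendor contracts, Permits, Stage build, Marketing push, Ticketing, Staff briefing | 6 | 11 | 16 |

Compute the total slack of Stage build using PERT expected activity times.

te_Venue booking = (2 + 4·4 + 6)/6 = 24/6 = 4
te_Vendor contracts = (6 + 4·11 + 16)/6 = 66/6 = 11
te_Permits = (10 + 4·12 + 14)/6 = 72/6 = 12
te_Catering order = (6 + 4·12 + 18)/6 = 72/6 = 12
te_AV setup = (5 + 4·7 + 9)/6 = 42/6 = 7
te_Stage build = (5 + 4·10 + 15)/6 = 60/6 = 10
te_Marketing push = (12 + 4·14 + 28)/6 = 96/6 = 16
te_Ticketing = (3 + 4·5 + 19)/6 = 42/6 = 7
te_Staff briefing = (2 + 4·5 + 14)/6 = 36/6 = 6
te_Rehearsal = (6 + 4·11 + 16)/6 = 66/6 = 11

Forward pass:
ES_Venue booking = 0; EF_Venue booking = 4
ES_Vendor contracts = 0; EF_Vendor contracts = 11
ES_Permits = 0; EF_Permits = 12
ES_Catering order = 0; EF_Catering order = 12
ES_AV setup = 0; EF_AV setup = 7
ES_Stage build = max(EF_Venue booking=4, EF_Vendor contracts=11) = 11; EF_Stage build = 11+10 = 21
ES_Marketing push = max(EF_Vendor contracts=11, EF_Catering order=12) = 12; EF_Marketing push = 12+16 = 28
ES_Ticketing = 12; EF_Ticketing = 12+7 = 19
ES_Staff briefing = 7; EF_Staff briefing = 7+6 = 13
ES_Rehearsal = max(EF_Vendor contracts=11, EF_Permits=12, EF_Stage build=21, EF_Marketing push=28, EF_Ticketing=19, EF_Staff briefing=13) = 28; EF_Rehearsal = 28+11 = 39
Expected project duration μ = 39 days. Critical path: Catering order → Marketing push → Rehearsal.

Backward pass:
LF_Rehearsal = 39; LS_Rehearsal = 39−11 = 28
LF_Staff briefing = LS_Rehearsal = 28; LS_Staff briefing = 28−6 = 22
LF_Ticketing = LS_Rehearsal = 28; LS_Ticketing = 28−7 = 21
LF_Marketing push = LS_Rehearsal = 28; LS_Marketing push = 28−16 = 12
LF_Stage build = LS_Rehearsal = 28; LS_Stage build = 28−10 = 18
LF_AV setup = LS_Staff briefing = 22; LS_AV setup = 22−7 = 15
LF_Catering order = min(LS_Marketing push=12, LS_Ticketing=21) = 12; LS_Catering order = 12−12 = 0
LF_Permits = LS_Rehearsal = 28; LS_Permits = 28−12 = 16
LF_Vendor contracts = min(LS_Stage build=18, LS_Marketing push=12, LS_Rehearsal=28) = 12; LS_Vendor contracts = 12−11 = 1
LF_Venue booking = LS_Stage build = 18; LS_Venue booking = 18−4 = 14
Slack_Stage build = LS_Stage build − ES_Stage build = 18 − 11 = 7

7 days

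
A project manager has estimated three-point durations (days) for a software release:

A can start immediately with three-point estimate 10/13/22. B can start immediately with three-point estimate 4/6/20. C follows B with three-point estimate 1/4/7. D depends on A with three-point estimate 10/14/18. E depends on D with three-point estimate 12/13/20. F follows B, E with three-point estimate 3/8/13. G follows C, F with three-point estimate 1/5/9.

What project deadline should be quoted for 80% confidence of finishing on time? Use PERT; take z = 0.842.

te_A = (10 + 4·13 + 22)/6 = 84/6 = 14; σ²_A = ((22−10)/6)² = 4.000
te_B = (4 + 4·6 + 20)/6 = 48/6 = 8; σ²_B = ((20−4)/6)² = 7.111
te_C = (1 + 4·4 + 7)/6 = 24/6 = 4; σ²_C = ((7−1)/6)² = 1.000
te_D = (10 + 4·14 + 18)/6 = 84/6 = 14; σ²_D = ((18−10)/6)² = 1.778
te_E = (12 + 4·13 + 20)/6 = 84/6 = 14; σ²_E = ((20−12)/6)² = 1.778
te_F = (3 + 4·8 + 13)/6 = 48/6 = 8; σ²_F = ((13−3)/6)² = 2.778
te_G = (1 + 4·5 + 9)/6 = 30/6 = 5; σ²_G = ((9−1)/6)² = 1.778

Forward pass:
ES_A = 0; EF_A = 14
ES_B = 0; EF_B = 8
ES_C = 8; EF_C = 8+4 = 12
ES_D = 14; EF_D = 14+14 = 28
ES_E = 28; EF_E = 28+14 = 42
ES_F = max(EF_B=8, EF_E=42) = 42; EF_F = 42+8 = 50
ES_G = max(EF_C=12, EF_F=50) = 50; EF_G = 50+5 = 55
Expected project duration μ = 55 days. Critical path: A → D → E → F → G.

Variance along critical path = 4.000 + 1.778 + 1.778 + 2.778 + 1.778 = 12.111; σ = 3.480 days.
D = μ + z·σ = 55 + 0.842·3.480 = 57.9 days

57.9 days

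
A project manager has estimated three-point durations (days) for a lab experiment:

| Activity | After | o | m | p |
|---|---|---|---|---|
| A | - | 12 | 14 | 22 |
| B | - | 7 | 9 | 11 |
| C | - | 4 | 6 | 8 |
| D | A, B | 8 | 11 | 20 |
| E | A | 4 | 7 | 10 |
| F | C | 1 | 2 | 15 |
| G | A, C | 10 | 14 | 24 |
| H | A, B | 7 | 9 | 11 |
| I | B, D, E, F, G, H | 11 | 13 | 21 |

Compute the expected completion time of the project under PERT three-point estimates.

44 days

te_A = (12 + 4·14 + 22)/6 = 90/6 = 15
te_B = (7 + 4·9 + 11)/6 = 54/6 = 9
te_C = (4 + 4·6 + 8)/6 = 36/6 = 6
te_D = (8 + 4·11 + 20)/6 = 72/6 = 12
te_E = (4 + 4·7 + 10)/6 = 42/6 = 7
te_F = (1 + 4·2 + 15)/6 = 24/6 = 4
te_G = (10 + 4·14 + 24)/6 = 90/6 = 15
te_H = (7 + 4·9 + 11)/6 = 54/6 = 9
te_I = (11 + 4·13 + 21)/6 = 84/6 = 14

Forward pass:
ES_A = 0; EF_A = 15
ES_B = 0; EF_B = 9
ES_C = 0; EF_C = 6
ES_D = max(EF_A=15, EF_B=9) = 15; EF_D = 15+12 = 27
ES_E = 15; EF_E = 15+7 = 22
ES_F = 6; EF_F = 6+4 = 10
ES_G = max(EF_A=15, EF_C=6) = 15; EF_G = 15+15 = 30
ES_H = max(EF_A=15, EF_B=9) = 15; EF_H = 15+9 = 24
ES_I = max(EF_B=9, EF_D=27, EF_E=22, EF_F=10, EF_G=30, EF_H=24) = 30; EF_I = 30+14 = 44
Expected project duration μ = 44 days. Critical path: A → G → I.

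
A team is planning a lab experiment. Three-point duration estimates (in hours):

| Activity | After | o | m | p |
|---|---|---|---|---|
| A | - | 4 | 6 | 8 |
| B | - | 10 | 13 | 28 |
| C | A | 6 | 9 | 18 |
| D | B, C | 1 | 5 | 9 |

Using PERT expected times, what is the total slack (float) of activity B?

1 hours

te_A = (4 + 4·6 + 8)/6 = 36/6 = 6
te_B = (10 + 4·13 + 28)/6 = 90/6 = 15
te_C = (6 + 4·9 + 18)/6 = 60/6 = 10
te_D = (1 + 4·5 + 9)/6 = 30/6 = 5

Forward pass:
ES_A = 0; EF_A = 6
ES_B = 0; EF_B = 15
ES_C = 6; EF_C = 6+10 = 16
ES_D = max(EF_B=15, EF_C=16) = 16; EF_D = 16+5 = 21
Expected project duration μ = 21 hours. Critical path: A → C → D.

Backward pass:
LF_D = 21; LS_D = 21−5 = 16
LF_C = LS_D = 16; LS_C = 16−10 = 6
LF_B = LS_D = 16; LS_B = 16−15 = 1
LF_A = LS_C = 6; LS_A = 6−6 = 0
Slack_B = LS_B − ES_B = 1 − 0 = 1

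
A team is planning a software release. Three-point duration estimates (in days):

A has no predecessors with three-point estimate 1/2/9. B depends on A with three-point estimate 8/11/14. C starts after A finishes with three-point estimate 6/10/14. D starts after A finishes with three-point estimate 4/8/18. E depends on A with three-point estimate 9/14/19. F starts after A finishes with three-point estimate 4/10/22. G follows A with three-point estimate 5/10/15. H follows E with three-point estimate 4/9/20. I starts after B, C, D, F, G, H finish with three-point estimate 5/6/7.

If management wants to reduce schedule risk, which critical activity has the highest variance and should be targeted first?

te_A = (1 + 4·2 + 9)/6 = 18/6 = 3; σ²_A = ((9−1)/6)² = 1.778
te_B = (8 + 4·11 + 14)/6 = 66/6 = 11; σ²_B = ((14−8)/6)² = 1.000
te_C = (6 + 4·10 + 14)/6 = 60/6 = 10; σ²_C = ((14−6)/6)² = 1.778
te_D = (4 + 4·8 + 18)/6 = 54/6 = 9; σ²_D = ((18−4)/6)² = 5.444
te_E = (9 + 4·14 + 19)/6 = 84/6 = 14; σ²_E = ((19−9)/6)² = 2.778
te_F = (4 + 4·10 + 22)/6 = 66/6 = 11; σ²_F = ((22−4)/6)² = 9.000
te_G = (5 + 4·10 + 15)/6 = 60/6 = 10; σ²_G = ((15−5)/6)² = 2.778
te_H = (4 + 4·9 + 20)/6 = 60/6 = 10; σ²_H = ((20−4)/6)² = 7.111
te_I = (5 + 4·6 + 7)/6 = 36/6 = 6; σ²_I = ((7−5)/6)² = 0.111

Forward pass:
ES_A = 0; EF_A = 3
ES_B = 3; EF_B = 3+11 = 14
ES_C = 3; EF_C = 3+10 = 13
ES_D = 3; EF_D = 3+9 = 12
ES_E = 3; EF_E = 3+14 = 17
ES_F = 3; EF_F = 3+11 = 14
ES_G = 3; EF_G = 3+10 = 13
ES_H = 17; EF_H = 17+10 = 27
ES_I = max(EF_B=14, EF_C=13, EF_D=12, EF_F=14, EF_G=13, EF_H=27) = 27; EF_I = 27+6 = 33
Expected project duration μ = 33 days. Critical path: A → E → H → I.

Variances on critical path: σ²_A=1.778, σ²_E=2.778, σ²_H=7.111, σ²_I=0.111.
Largest is σ²_H = 7.111.

H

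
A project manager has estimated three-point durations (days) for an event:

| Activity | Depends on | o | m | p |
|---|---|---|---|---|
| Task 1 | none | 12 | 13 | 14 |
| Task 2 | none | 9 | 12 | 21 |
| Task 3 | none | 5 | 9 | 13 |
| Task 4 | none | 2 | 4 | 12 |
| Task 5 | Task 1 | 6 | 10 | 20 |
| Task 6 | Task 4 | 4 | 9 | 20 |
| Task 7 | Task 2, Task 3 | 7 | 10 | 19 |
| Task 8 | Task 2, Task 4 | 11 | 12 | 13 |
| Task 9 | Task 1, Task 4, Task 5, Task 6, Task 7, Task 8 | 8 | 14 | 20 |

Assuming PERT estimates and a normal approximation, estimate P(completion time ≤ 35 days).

0.080

te_Task 1 = (12 + 4·13 + 14)/6 = 78/6 = 13; σ²_Task 1 = ((14−12)/6)² = 0.111
te_Task 2 = (9 + 4·12 + 21)/6 = 78/6 = 13; σ²_Task 2 = ((21−9)/6)² = 4.000
te_Task 3 = (5 + 4·9 + 13)/6 = 54/6 = 9; σ²_Task 3 = ((13−5)/6)² = 1.778
te_Task 4 = (2 + 4·4 + 12)/6 = 30/6 = 5; σ²_Task 4 = ((12−2)/6)² = 2.778
te_Task 5 = (6 + 4·10 + 20)/6 = 66/6 = 11; σ²_Task 5 = ((20−6)/6)² = 5.444
te_Task 6 = (4 + 4·9 + 20)/6 = 60/6 = 10; σ²_Task 6 = ((20−4)/6)² = 7.111
te_Task 7 = (7 + 4·10 + 19)/6 = 66/6 = 11; σ²_Task 7 = ((19−7)/6)² = 4.000
te_Task 8 = (11 + 4·12 + 13)/6 = 72/6 = 12; σ²_Task 8 = ((13−11)/6)² = 0.111
te_Task 9 = (8 + 4·14 + 20)/6 = 84/6 = 14; σ²_Task 9 = ((20−8)/6)² = 4.000

Forward pass:
ES_Task 1 = 0; EF_Task 1 = 13
ES_Task 2 = 0; EF_Task 2 = 13
ES_Task 3 = 0; EF_Task 3 = 9
ES_Task 4 = 0; EF_Task 4 = 5
ES_Task 5 = 13; EF_Task 5 = 13+11 = 24
ES_Task 6 = 5; EF_Task 6 = 5+10 = 15
ES_Task 7 = max(EF_Task 2=13, EF_Task 3=9) = 13; EF_Task 7 = 13+11 = 24
ES_Task 8 = max(EF_Task 2=13, EF_Task 4=5) = 13; EF_Task 8 = 13+12 = 25
ES_Task 9 = max(EF_Task 1=13, EF_Task 4=5, EF_Task 5=24, EF_Task 6=15, EF_Task 7=24, EF_Task 8=25) = 25; EF_Task 9 = 25+14 = 39
Expected project duration μ = 39 days. Critical path: Task 2 → Task 8 → Task 9.

Variance along critical path = 4.000 + 0.111 + 4.000 = 8.111; σ = √8.111 = 2.848 days.
Z = (35 − 39) / 2.848 = -1.404
P(T ≤ 35) = Φ(-1.404) ≈ 0.080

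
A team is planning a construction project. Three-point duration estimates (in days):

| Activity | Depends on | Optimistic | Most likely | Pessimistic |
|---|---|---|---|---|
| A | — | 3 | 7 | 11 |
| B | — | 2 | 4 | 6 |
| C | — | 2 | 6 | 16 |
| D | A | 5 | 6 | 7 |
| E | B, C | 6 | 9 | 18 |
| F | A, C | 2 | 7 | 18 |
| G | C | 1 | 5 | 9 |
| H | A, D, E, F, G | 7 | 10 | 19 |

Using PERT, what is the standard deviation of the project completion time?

te_A = (3 + 4·7 + 11)/6 = 42/6 = 7; σ²_A = ((11−3)/6)² = 1.778
te_B = (2 + 4·4 + 6)/6 = 24/6 = 4; σ²_B = ((6−2)/6)² = 0.444
te_C = (2 + 4·6 + 16)/6 = 42/6 = 7; σ²_C = ((16−2)/6)² = 5.444
te_D = (5 + 4·6 + 7)/6 = 36/6 = 6; σ²_D = ((7−5)/6)² = 0.111
te_E = (6 + 4·9 + 18)/6 = 60/6 = 10; σ²_E = ((18−6)/6)² = 4.000
te_F = (2 + 4·7 + 18)/6 = 48/6 = 8; σ²_F = ((18−2)/6)² = 7.111
te_G = (1 + 4·5 + 9)/6 = 30/6 = 5; σ²_G = ((9−1)/6)² = 1.778
te_H = (7 + 4·10 + 19)/6 = 66/6 = 11; σ²_H = ((19−7)/6)² = 4.000

Forward pass:
ES_A = 0; EF_A = 7
ES_B = 0; EF_B = 4
ES_C = 0; EF_C = 7
ES_D = 7; EF_D = 7+6 = 13
ES_E = max(EF_B=4, EF_C=7) = 7; EF_E = 7+10 = 17
ES_F = max(EF_A=7, EF_C=7) = 7; EF_F = 7+8 = 15
ES_G = 7; EF_G = 7+5 = 12
ES_H = max(EF_A=7, EF_D=13, EF_E=17, EF_F=15, EF_G=12) = 17; EF_H = 17+11 = 28
Expected project duration μ = 28 days. Critical path: C → E → H.

Variance along critical path = 5.444 + 4.000 + 4.000 = 13.444
σ = √13.444 = 3.667 days

3.67 days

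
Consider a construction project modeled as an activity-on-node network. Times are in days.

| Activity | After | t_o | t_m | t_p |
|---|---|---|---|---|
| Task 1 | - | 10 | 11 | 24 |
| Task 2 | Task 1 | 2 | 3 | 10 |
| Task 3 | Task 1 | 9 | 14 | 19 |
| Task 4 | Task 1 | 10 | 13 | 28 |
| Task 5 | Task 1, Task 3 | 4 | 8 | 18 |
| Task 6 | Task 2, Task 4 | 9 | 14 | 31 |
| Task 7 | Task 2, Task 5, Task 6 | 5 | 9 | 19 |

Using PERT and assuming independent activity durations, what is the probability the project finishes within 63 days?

te_Task 1 = (10 + 4·11 + 24)/6 = 78/6 = 13; σ²_Task 1 = ((24−10)/6)² = 5.444
te_Task 2 = (2 + 4·3 + 10)/6 = 24/6 = 4; σ²_Task 2 = ((10−2)/6)² = 1.778
te_Task 3 = (9 + 4·14 + 19)/6 = 84/6 = 14; σ²_Task 3 = ((19−9)/6)² = 2.778
te_Task 4 = (10 + 4·13 + 28)/6 = 90/6 = 15; σ²_Task 4 = ((28−10)/6)² = 9.000
te_Task 5 = (4 + 4·8 + 18)/6 = 54/6 = 9; σ²_Task 5 = ((18−4)/6)² = 5.444
te_Task 6 = (9 + 4·14 + 31)/6 = 96/6 = 16; σ²_Task 6 = ((31−9)/6)² = 13.444
te_Task 7 = (5 + 4·9 + 19)/6 = 60/6 = 10; σ²_Task 7 = ((19−5)/6)² = 5.444

Forward pass:
ES_Task 1 = 0; EF_Task 1 = 13
ES_Task 2 = 13; EF_Task 2 = 13+4 = 17
ES_Task 3 = 13; EF_Task 3 = 13+14 = 27
ES_Task 4 = 13; EF_Task 4 = 13+15 = 28
ES_Task 5 = max(EF_Task 1=13, EF_Task 3=27) = 27; EF_Task 5 = 27+9 = 36
ES_Task 6 = max(EF_Task 2=17, EF_Task 4=28) = 28; EF_Task 6 = 28+16 = 44
ES_Task 7 = max(EF_Task 2=17, EF_Task 5=36, EF_Task 6=44) = 44; EF_Task 7 = 44+10 = 54
Expected project duration μ = 54 days. Critical path: Task 1 → Task 4 → Task 6 → Task 7.

Variance along critical path = 5.444 + 9.000 + 13.444 + 5.444 = 33.333; σ = √33.333 = 5.774 days.
Z = (63 − 54) / 5.774 = 1.559
P(T ≤ 63) = Φ(1.559) ≈ 0.940

0.940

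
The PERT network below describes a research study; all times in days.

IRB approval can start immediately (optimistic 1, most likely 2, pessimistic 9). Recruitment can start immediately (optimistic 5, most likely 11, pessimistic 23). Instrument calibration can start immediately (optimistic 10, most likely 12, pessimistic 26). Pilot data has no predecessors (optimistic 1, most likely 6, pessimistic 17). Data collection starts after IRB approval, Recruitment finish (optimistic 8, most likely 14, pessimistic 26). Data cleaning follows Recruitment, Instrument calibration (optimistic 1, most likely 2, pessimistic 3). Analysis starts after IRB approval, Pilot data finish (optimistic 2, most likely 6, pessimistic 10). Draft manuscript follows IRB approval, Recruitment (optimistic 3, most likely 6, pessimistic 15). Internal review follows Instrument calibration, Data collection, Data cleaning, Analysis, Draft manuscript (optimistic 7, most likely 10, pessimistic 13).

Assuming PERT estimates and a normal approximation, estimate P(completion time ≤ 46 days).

te_IRB approval = (1 + 4·2 + 9)/6 = 18/6 = 3; σ²_IRB approval = ((9−1)/6)² = 1.778
te_Recruitment = (5 + 4·11 + 23)/6 = 72/6 = 12; σ²_Recruitment = ((23−5)/6)² = 9.000
te_Instrument calibration = (10 + 4·12 + 26)/6 = 84/6 = 14; σ²_Instrument calibration = ((26−10)/6)² = 7.111
te_Pilot data = (1 + 4·6 + 17)/6 = 42/6 = 7; σ²_Pilot data = ((17−1)/6)² = 7.111
te_Data collection = (8 + 4·14 + 26)/6 = 90/6 = 15; σ²_Data collection = ((26−8)/6)² = 9.000
te_Data cleaning = (1 + 4·2 + 3)/6 = 12/6 = 2; σ²_Data cleaning = ((3−1)/6)² = 0.111
te_Analysis = (2 + 4·6 + 10)/6 = 36/6 = 6; σ²_Analysis = ((10−2)/6)² = 1.778
te_Draft manuscript = (3 + 4·6 + 15)/6 = 42/6 = 7; σ²_Draft manuscript = ((15−3)/6)² = 4.000
te_Internal review = (7 + 4·10 + 13)/6 = 60/6 = 10; σ²_Internal review = ((13−7)/6)² = 1.000

Forward pass:
ES_IRB approval = 0; EF_IRB approval = 3
ES_Recruitment = 0; EF_Recruitment = 12
ES_Instrument calibration = 0; EF_Instrument calibration = 14
ES_Pilot data = 0; EF_Pilot data = 7
ES_Data collection = max(EF_IRB approval=3, EF_Recruitment=12) = 12; EF_Data collection = 12+15 = 27
ES_Data cleaning = max(EF_Recruitment=12, EF_Instrument calibration=14) = 14; EF_Data cleaning = 14+2 = 16
ES_Analysis = max(EF_IRB approval=3, EF_Pilot data=7) = 7; EF_Analysis = 7+6 = 13
ES_Draft manuscript = max(EF_IRB approval=3, EF_Recruitment=12) = 12; EF_Draft manuscript = 12+7 = 19
ES_Internal review = max(EF_Instrument calibration=14, EF_Data collection=27, EF_Data cleaning=16, EF_Analysis=13, EF_Draft manuscript=19) = 27; EF_Internal review = 27+10 = 37
Expected project duration μ = 37 days. Critical path: Recruitment → Data collection → Internal review.

Variance along critical path = 9.000 + 9.000 + 1.000 = 19.000; σ = √19.000 = 4.359 days.
Z = (46 − 37) / 4.359 = 2.065
P(T ≤ 46) = Φ(2.065) ≈ 0.981

0.981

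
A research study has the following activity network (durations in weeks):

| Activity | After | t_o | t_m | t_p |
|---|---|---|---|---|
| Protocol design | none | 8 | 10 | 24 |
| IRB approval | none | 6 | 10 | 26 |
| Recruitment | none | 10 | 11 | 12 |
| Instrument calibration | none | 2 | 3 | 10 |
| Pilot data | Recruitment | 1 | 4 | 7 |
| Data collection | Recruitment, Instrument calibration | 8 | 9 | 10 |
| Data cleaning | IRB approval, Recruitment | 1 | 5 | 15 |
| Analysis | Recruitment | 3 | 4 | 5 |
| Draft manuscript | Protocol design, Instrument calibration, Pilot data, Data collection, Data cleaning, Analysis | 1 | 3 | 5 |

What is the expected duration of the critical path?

te_Protocol design = (8 + 4·10 + 24)/6 = 72/6 = 12
te_IRB approval = (6 + 4·10 + 26)/6 = 72/6 = 12
te_Recruitment = (10 + 4·11 + 12)/6 = 66/6 = 11
te_Instrument calibration = (2 + 4·3 + 10)/6 = 24/6 = 4
te_Pilot data = (1 + 4·4 + 7)/6 = 24/6 = 4
te_Data collection = (8 + 4·9 + 10)/6 = 54/6 = 9
te_Data cleaning = (1 + 4·5 + 15)/6 = 36/6 = 6
te_Analysis = (3 + 4·4 + 5)/6 = 24/6 = 4
te_Draft manuscript = (1 + 4·3 + 5)/6 = 18/6 = 3

Forward pass:
ES_Protocol design = 0; EF_Protocol design = 12
ES_IRB approval = 0; EF_IRB approval = 12
ES_Recruitment = 0; EF_Recruitment = 11
ES_Instrument calibration = 0; EF_Instrument calibration = 4
ES_Pilot data = 11; EF_Pilot data = 11+4 = 15
ES_Data collection = max(EF_Recruitment=11, EF_Instrument calibration=4) = 11; EF_Data collection = 11+9 = 20
ES_Data cleaning = max(EF_IRB approval=12, EF_Recruitment=11) = 12; EF_Data cleaning = 12+6 = 18
ES_Analysis = 11; EF_Analysis = 11+4 = 15
ES_Draft manuscript = max(EF_Protocol design=12, EF_Instrument calibration=4, EF_Pilot data=15, EF_Data collection=20, EF_Data cleaning=18, EF_Analysis=15) = 20; EF_Draft manuscript = 20+3 = 23
Expected project duration μ = 23 weeks. Critical path: Recruitment → Data collection → Draft manuscript.

23 weeks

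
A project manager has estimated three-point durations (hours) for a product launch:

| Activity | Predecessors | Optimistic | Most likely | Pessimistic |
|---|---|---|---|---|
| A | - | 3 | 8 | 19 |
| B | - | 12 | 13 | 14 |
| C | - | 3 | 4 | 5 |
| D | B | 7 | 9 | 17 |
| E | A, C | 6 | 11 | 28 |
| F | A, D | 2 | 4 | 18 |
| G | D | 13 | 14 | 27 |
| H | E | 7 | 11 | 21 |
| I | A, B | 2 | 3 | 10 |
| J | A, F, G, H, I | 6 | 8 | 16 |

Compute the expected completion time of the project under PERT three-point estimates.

48 hours

te_A = (3 + 4·8 + 19)/6 = 54/6 = 9
te_B = (12 + 4·13 + 14)/6 = 78/6 = 13
te_C = (3 + 4·4 + 5)/6 = 24/6 = 4
te_D = (7 + 4·9 + 17)/6 = 60/6 = 10
te_E = (6 + 4·11 + 28)/6 = 78/6 = 13
te_F = (2 + 4·4 + 18)/6 = 36/6 = 6
te_G = (13 + 4·14 + 27)/6 = 96/6 = 16
te_H = (7 + 4·11 + 21)/6 = 72/6 = 12
te_I = (2 + 4·3 + 10)/6 = 24/6 = 4
te_J = (6 + 4·8 + 16)/6 = 54/6 = 9

Forward pass:
ES_A = 0; EF_A = 9
ES_B = 0; EF_B = 13
ES_C = 0; EF_C = 4
ES_D = 13; EF_D = 13+10 = 23
ES_E = max(EF_A=9, EF_C=4) = 9; EF_E = 9+13 = 22
ES_F = max(EF_A=9, EF_D=23) = 23; EF_F = 23+6 = 29
ES_G = 23; EF_G = 23+16 = 39
ES_H = 22; EF_H = 22+12 = 34
ES_I = max(EF_A=9, EF_B=13) = 13; EF_I = 13+4 = 17
ES_J = max(EF_A=9, EF_F=29, EF_G=39, EF_H=34, EF_I=17) = 39; EF_J = 39+9 = 48
Expected project duration μ = 48 hours. Critical path: B → D → G → J.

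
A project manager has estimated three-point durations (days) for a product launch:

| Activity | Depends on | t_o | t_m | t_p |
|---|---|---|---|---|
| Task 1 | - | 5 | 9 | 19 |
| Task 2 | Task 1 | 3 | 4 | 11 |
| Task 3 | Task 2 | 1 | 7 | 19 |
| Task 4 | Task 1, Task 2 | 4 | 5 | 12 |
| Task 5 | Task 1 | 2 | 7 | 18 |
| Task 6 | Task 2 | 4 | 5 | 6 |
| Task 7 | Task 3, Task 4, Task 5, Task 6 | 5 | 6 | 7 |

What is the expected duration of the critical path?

29 days

te_Task 1 = (5 + 4·9 + 19)/6 = 60/6 = 10
te_Task 2 = (3 + 4·4 + 11)/6 = 30/6 = 5
te_Task 3 = (1 + 4·7 + 19)/6 = 48/6 = 8
te_Task 4 = (4 + 4·5 + 12)/6 = 36/6 = 6
te_Task 5 = (2 + 4·7 + 18)/6 = 48/6 = 8
te_Task 6 = (4 + 4·5 + 6)/6 = 30/6 = 5
te_Task 7 = (5 + 4·6 + 7)/6 = 36/6 = 6

Forward pass:
ES_Task 1 = 0; EF_Task 1 = 10
ES_Task 2 = 10; EF_Task 2 = 10+5 = 15
ES_Task 3 = 15; EF_Task 3 = 15+8 = 23
ES_Task 4 = max(EF_Task 1=10, EF_Task 2=15) = 15; EF_Task 4 = 15+6 = 21
ES_Task 5 = 10; EF_Task 5 = 10+8 = 18
ES_Task 6 = 15; EF_Task 6 = 15+5 = 20
ES_Task 7 = max(EF_Task 3=23, EF_Task 4=21, EF_Task 5=18, EF_Task 6=20) = 23; EF_Task 7 = 23+6 = 29
Expected project duration μ = 29 days. Critical path: Task 1 → Task 2 → Task 3 → Task 7.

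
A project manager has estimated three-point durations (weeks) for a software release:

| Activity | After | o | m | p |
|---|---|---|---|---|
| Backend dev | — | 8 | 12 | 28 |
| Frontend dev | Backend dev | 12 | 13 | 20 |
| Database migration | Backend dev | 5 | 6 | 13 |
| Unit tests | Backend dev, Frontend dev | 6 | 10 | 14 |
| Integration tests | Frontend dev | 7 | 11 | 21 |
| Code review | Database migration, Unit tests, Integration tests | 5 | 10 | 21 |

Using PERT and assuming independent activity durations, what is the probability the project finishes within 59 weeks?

0.944

te_Backend dev = (8 + 4·12 + 28)/6 = 84/6 = 14; σ²_Backend dev = ((28−8)/6)² = 11.111
te_Frontend dev = (12 + 4·13 + 20)/6 = 84/6 = 14; σ²_Frontend dev = ((20−12)/6)² = 1.778
te_Database migration = (5 + 4·6 + 13)/6 = 42/6 = 7; σ²_Database migration = ((13−5)/6)² = 1.778
te_Unit tests = (6 + 4·10 + 14)/6 = 60/6 = 10; σ²_Unit tests = ((14−6)/6)² = 1.778
te_Integration tests = (7 + 4·11 + 21)/6 = 72/6 = 12; σ²_Integration tests = ((21−7)/6)² = 5.444
te_Code review = (5 + 4·10 + 21)/6 = 66/6 = 11; σ²_Code review = ((21−5)/6)² = 7.111

Forward pass:
ES_Backend dev = 0; EF_Backend dev = 14
ES_Frontend dev = 14; EF_Frontend dev = 14+14 = 28
ES_Database migration = 14; EF_Database migration = 14+7 = 21
ES_Unit tests = max(EF_Backend dev=14, EF_Frontend dev=28) = 28; EF_Unit tests = 28+10 = 38
ES_Integration tests = 28; EF_Integration tests = 28+12 = 40
ES_Code review = max(EF_Database migration=21, EF_Unit tests=38, EF_Integration tests=40) = 40; EF_Code review = 40+11 = 51
Expected project duration μ = 51 weeks. Critical path: Backend dev → Frontend dev → Integration tests → Code review.

Variance along critical path = 11.111 + 1.778 + 5.444 + 7.111 = 25.444; σ = √25.444 = 5.044 weeks.
Z = (59 − 51) / 5.044 = 1.586
P(T ≤ 59) = Φ(1.586) ≈ 0.944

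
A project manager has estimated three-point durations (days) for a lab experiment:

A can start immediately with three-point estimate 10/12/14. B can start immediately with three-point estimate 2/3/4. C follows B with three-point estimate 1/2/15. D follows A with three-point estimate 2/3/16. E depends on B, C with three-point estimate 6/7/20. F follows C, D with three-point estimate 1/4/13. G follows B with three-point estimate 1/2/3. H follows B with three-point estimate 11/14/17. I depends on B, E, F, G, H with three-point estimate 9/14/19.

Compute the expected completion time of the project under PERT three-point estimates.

36 days

te_A = (10 + 4·12 + 14)/6 = 72/6 = 12
te_B = (2 + 4·3 + 4)/6 = 18/6 = 3
te_C = (1 + 4·2 + 15)/6 = 24/6 = 4
te_D = (2 + 4·3 + 16)/6 = 30/6 = 5
te_E = (6 + 4·7 + 20)/6 = 54/6 = 9
te_F = (1 + 4·4 + 13)/6 = 30/6 = 5
te_G = (1 + 4·2 + 3)/6 = 12/6 = 2
te_H = (11 + 4·14 + 17)/6 = 84/6 = 14
te_I = (9 + 4·14 + 19)/6 = 84/6 = 14

Forward pass:
ES_A = 0; EF_A = 12
ES_B = 0; EF_B = 3
ES_C = 3; EF_C = 3+4 = 7
ES_D = 12; EF_D = 12+5 = 17
ES_E = max(EF_B=3, EF_C=7) = 7; EF_E = 7+9 = 16
ES_F = max(EF_C=7, EF_D=17) = 17; EF_F = 17+5 = 22
ES_G = 3; EF_G = 3+2 = 5
ES_H = 3; EF_H = 3+14 = 17
ES_I = max(EF_B=3, EF_E=16, EF_F=22, EF_G=5, EF_H=17) = 22; EF_I = 22+14 = 36
Expected project duration μ = 36 days. Critical path: A → D → F → I.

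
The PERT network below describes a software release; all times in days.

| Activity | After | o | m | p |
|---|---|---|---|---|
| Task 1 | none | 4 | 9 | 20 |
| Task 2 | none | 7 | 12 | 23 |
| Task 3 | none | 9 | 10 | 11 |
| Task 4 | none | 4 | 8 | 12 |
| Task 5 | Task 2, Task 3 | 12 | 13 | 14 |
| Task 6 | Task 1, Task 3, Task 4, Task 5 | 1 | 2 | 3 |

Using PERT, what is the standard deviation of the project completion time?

te_Task 1 = (4 + 4·9 + 20)/6 = 60/6 = 10; σ²_Task 1 = ((20−4)/6)² = 7.111
te_Task 2 = (7 + 4·12 + 23)/6 = 78/6 = 13; σ²_Task 2 = ((23−7)/6)² = 7.111
te_Task 3 = (9 + 4·10 + 11)/6 = 60/6 = 10; σ²_Task 3 = ((11−9)/6)² = 0.111
te_Task 4 = (4 + 4·8 + 12)/6 = 48/6 = 8; σ²_Task 4 = ((12−4)/6)² = 1.778
te_Task 5 = (12 + 4·13 + 14)/6 = 78/6 = 13; σ²_Task 5 = ((14−12)/6)² = 0.111
te_Task 6 = (1 + 4·2 + 3)/6 = 12/6 = 2; σ²_Task 6 = ((3−1)/6)² = 0.111

Forward pass:
ES_Task 1 = 0; EF_Task 1 = 10
ES_Task 2 = 0; EF_Task 2 = 13
ES_Task 3 = 0; EF_Task 3 = 10
ES_Task 4 = 0; EF_Task 4 = 8
ES_Task 5 = max(EF_Task 2=13, EF_Task 3=10) = 13; EF_Task 5 = 13+13 = 26
ES_Task 6 = max(EF_Task 1=10, EF_Task 3=10, EF_Task 4=8, EF_Task 5=26) = 26; EF_Task 6 = 26+2 = 28
Expected project duration μ = 28 days. Critical path: Task 2 → Task 5 → Task 6.

Variance along critical path = 7.111 + 0.111 + 0.111 = 7.333
σ = √7.333 = 2.708 days

2.71 days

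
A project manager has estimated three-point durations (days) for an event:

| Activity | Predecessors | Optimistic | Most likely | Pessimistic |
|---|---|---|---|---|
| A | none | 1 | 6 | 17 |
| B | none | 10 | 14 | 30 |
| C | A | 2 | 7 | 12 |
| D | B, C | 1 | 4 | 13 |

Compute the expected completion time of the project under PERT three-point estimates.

te_A = (1 + 4·6 + 17)/6 = 42/6 = 7
te_B = (10 + 4·14 + 30)/6 = 96/6 = 16
te_C = (2 + 4·7 + 12)/6 = 42/6 = 7
te_D = (1 + 4·4 + 13)/6 = 30/6 = 5

Forward pass:
ES_A = 0; EF_A = 7
ES_B = 0; EF_B = 16
ES_C = 7; EF_C = 7+7 = 14
ES_D = max(EF_B=16, EF_C=14) = 16; EF_D = 16+5 = 21
Expected project duration μ = 21 days. Critical path: B → D.

21 days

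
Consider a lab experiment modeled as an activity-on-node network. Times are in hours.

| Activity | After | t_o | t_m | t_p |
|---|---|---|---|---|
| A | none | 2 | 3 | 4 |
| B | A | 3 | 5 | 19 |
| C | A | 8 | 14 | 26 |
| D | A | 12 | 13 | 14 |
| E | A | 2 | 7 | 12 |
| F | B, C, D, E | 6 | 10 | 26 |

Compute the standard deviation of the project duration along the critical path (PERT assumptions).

te_A = (2 + 4·3 + 4)/6 = 18/6 = 3; σ²_A = ((4−2)/6)² = 0.111
te_B = (3 + 4·5 + 19)/6 = 42/6 = 7; σ²_B = ((19−3)/6)² = 7.111
te_C = (8 + 4·14 + 26)/6 = 90/6 = 15; σ²_C = ((26−8)/6)² = 9.000
te_D = (12 + 4·13 + 14)/6 = 78/6 = 13; σ²_D = ((14−12)/6)² = 0.111
te_E = (2 + 4·7 + 12)/6 = 42/6 = 7; σ²_E = ((12−2)/6)² = 2.778
te_F = (6 + 4·10 + 26)/6 = 72/6 = 12; σ²_F = ((26−6)/6)² = 11.111

Forward pass:
ES_A = 0; EF_A = 3
ES_B = 3; EF_B = 3+7 = 10
ES_C = 3; EF_C = 3+15 = 18
ES_D = 3; EF_D = 3+13 = 16
ES_E = 3; EF_E = 3+7 = 10
ES_F = max(EF_B=10, EF_C=18, EF_D=16, EF_E=10) = 18; EF_F = 18+12 = 30
Expected project duration μ = 30 hours. Critical path: A → C → F.

Variance along critical path = 0.111 + 9.000 + 11.111 = 20.222
σ = √20.222 = 4.497 hours

4.50 hours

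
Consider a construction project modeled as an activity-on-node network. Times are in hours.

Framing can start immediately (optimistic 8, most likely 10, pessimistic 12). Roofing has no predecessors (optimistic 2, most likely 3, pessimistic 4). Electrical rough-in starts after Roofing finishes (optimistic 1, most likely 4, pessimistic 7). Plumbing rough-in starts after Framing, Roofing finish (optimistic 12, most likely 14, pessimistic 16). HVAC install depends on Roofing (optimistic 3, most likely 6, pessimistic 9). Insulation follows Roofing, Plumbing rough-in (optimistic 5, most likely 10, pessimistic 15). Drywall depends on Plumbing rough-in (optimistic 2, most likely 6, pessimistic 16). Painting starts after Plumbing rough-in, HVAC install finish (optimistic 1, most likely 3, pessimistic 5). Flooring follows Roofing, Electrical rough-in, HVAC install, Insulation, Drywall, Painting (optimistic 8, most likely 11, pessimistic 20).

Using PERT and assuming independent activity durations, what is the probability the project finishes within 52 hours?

0.985

te_Framing = (8 + 4·10 + 12)/6 = 60/6 = 10; σ²_Framing = ((12−8)/6)² = 0.444
te_Roofing = (2 + 4·3 + 4)/6 = 18/6 = 3; σ²_Roofing = ((4−2)/6)² = 0.111
te_Electrical rough-in = (1 + 4·4 + 7)/6 = 24/6 = 4; σ²_Electrical rough-in = ((7−1)/6)² = 1.000
te_Plumbing rough-in = (12 + 4·14 + 16)/6 = 84/6 = 14; σ²_Plumbing rough-in = ((16−12)/6)² = 0.444
te_HVAC install = (3 + 4·6 + 9)/6 = 36/6 = 6; σ²_HVAC install = ((9−3)/6)² = 1.000
te_Insulation = (5 + 4·10 + 15)/6 = 60/6 = 10; σ²_Insulation = ((15−5)/6)² = 2.778
te_Drywall = (2 + 4·6 + 16)/6 = 42/6 = 7; σ²_Drywall = ((16−2)/6)² = 5.444
te_Painting = (1 + 4·3 + 5)/6 = 18/6 = 3; σ²_Painting = ((5−1)/6)² = 0.444
te_Flooring = (8 + 4·11 + 20)/6 = 72/6 = 12; σ²_Flooring = ((20−8)/6)² = 4.000

Forward pass:
ES_Framing = 0; EF_Framing = 10
ES_Roofing = 0; EF_Roofing = 3
ES_Electrical rough-in = 3; EF_Electrical rough-in = 3+4 = 7
ES_Plumbing rough-in = max(EF_Framing=10, EF_Roofing=3) = 10; EF_Plumbing rough-in = 10+14 = 24
ES_HVAC install = 3; EF_HVAC install = 3+6 = 9
ES_Insulation = max(EF_Roofing=3, EF_Plumbing rough-in=24) = 24; EF_Insulation = 24+10 = 34
ES_Drywall = 24; EF_Drywall = 24+7 = 31
ES_Painting = max(EF_Plumbing rough-in=24, EF_HVAC install=9) = 24; EF_Painting = 24+3 = 27
ES_Flooring = max(EF_Roofing=3, EF_Electrical rough-in=7, EF_HVAC install=9, EF_Insulation=34, EF_Drywall=31, EF_Painting=27) = 34; EF_Flooring = 34+12 = 46
Expected project duration μ = 46 hours. Critical path: Framing → Plumbing rough-in → Insulation → Flooring.

Variance along critical path = 0.444 + 0.444 + 2.778 + 4.000 = 7.667; σ = √7.667 = 2.769 hours.
Z = (52 − 46) / 2.769 = 2.167
P(T ≤ 52) = Φ(2.167) ≈ 0.985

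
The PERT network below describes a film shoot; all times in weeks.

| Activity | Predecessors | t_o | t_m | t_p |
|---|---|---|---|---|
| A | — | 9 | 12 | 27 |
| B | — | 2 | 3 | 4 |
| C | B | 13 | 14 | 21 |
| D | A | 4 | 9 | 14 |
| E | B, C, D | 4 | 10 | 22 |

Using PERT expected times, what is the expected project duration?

34 weeks

te_A = (9 + 4·12 + 27)/6 = 84/6 = 14
te_B = (2 + 4·3 + 4)/6 = 18/6 = 3
te_C = (13 + 4·14 + 21)/6 = 90/6 = 15
te_D = (4 + 4·9 + 14)/6 = 54/6 = 9
te_E = (4 + 4·10 + 22)/6 = 66/6 = 11

Forward pass:
ES_A = 0; EF_A = 14
ES_B = 0; EF_B = 3
ES_C = 3; EF_C = 3+15 = 18
ES_D = 14; EF_D = 14+9 = 23
ES_E = max(EF_B=3, EF_C=18, EF_D=23) = 23; EF_E = 23+11 = 34
Expected project duration μ = 34 weeks. Critical path: A → D → E.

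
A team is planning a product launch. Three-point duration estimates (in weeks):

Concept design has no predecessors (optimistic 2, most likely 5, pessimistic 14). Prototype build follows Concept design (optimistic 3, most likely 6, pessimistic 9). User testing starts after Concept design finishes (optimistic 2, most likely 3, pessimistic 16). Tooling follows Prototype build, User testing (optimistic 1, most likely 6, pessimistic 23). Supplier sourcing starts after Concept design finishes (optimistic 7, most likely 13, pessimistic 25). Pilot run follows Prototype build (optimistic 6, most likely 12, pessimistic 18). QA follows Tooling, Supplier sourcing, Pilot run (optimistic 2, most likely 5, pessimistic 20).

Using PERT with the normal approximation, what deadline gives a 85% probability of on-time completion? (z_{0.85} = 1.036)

35.4 weeks

te_Concept design = (2 + 4·5 + 14)/6 = 36/6 = 6; σ²_Concept design = ((14−2)/6)² = 4.000
te_Prototype build = (3 + 4·6 + 9)/6 = 36/6 = 6; σ²_Prototype build = ((9−3)/6)² = 1.000
te_User testing = (2 + 4·3 + 16)/6 = 30/6 = 5; σ²_User testing = ((16−2)/6)² = 5.444
te_Tooling = (1 + 4·6 + 23)/6 = 48/6 = 8; σ²_Tooling = ((23−1)/6)² = 13.444
te_Supplier sourcing = (7 + 4·13 + 25)/6 = 84/6 = 14; σ²_Supplier sourcing = ((25−7)/6)² = 9.000
te_Pilot run = (6 + 4·12 + 18)/6 = 72/6 = 12; σ²_Pilot run = ((18−6)/6)² = 4.000
te_QA = (2 + 4·5 + 20)/6 = 42/6 = 7; σ²_QA = ((20−2)/6)² = 9.000

Forward pass:
ES_Concept design = 0; EF_Concept design = 6
ES_Prototype build = 6; EF_Prototype build = 6+6 = 12
ES_User testing = 6; EF_User testing = 6+5 = 11
ES_Tooling = max(EF_Prototype build=12, EF_User testing=11) = 12; EF_Tooling = 12+8 = 20
ES_Supplier sourcing = 6; EF_Supplier sourcing = 6+14 = 20
ES_Pilot run = 12; EF_Pilot run = 12+12 = 24
ES_QA = max(EF_Tooling=20, EF_Supplier sourcing=20, EF_Pilot run=24) = 24; EF_QA = 24+7 = 31
Expected project duration μ = 31 weeks. Critical path: Concept design → Prototype build → Pilot run → QA.

Variance along critical path = 4.000 + 1.000 + 4.000 + 9.000 = 18.000; σ = 4.243 weeks.
D = μ + z·σ = 31 + 1.036·4.243 = 35.4 weeks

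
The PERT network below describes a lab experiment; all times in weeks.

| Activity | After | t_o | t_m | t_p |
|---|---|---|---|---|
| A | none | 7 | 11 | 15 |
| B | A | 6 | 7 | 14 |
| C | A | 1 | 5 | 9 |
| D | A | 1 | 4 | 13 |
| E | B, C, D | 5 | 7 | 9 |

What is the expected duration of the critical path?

te_A = (7 + 4·11 + 15)/6 = 66/6 = 11
te_B = (6 + 4·7 + 14)/6 = 48/6 = 8
te_C = (1 + 4·5 + 9)/6 = 30/6 = 5
te_D = (1 + 4·4 + 13)/6 = 30/6 = 5
te_E = (5 + 4·7 + 9)/6 = 42/6 = 7

Forward pass:
ES_A = 0; EF_A = 11
ES_B = 11; EF_B = 11+8 = 19
ES_C = 11; EF_C = 11+5 = 16
ES_D = 11; EF_D = 11+5 = 16
ES_E = max(EF_B=19, EF_C=16, EF_D=16) = 19; EF_E = 19+7 = 26
Expected project duration μ = 26 weeks. Critical path: A → B → E.

26 weeks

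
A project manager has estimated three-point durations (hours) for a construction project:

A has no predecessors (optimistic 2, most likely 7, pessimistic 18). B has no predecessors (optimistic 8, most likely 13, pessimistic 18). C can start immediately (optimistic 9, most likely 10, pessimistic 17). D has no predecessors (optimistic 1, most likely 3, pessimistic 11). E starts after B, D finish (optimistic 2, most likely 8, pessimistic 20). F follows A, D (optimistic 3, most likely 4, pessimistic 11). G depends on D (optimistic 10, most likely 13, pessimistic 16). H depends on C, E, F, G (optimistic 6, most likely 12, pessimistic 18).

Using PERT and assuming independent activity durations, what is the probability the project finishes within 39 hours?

0.896

te_A = (2 + 4·7 + 18)/6 = 48/6 = 8; σ²_A = ((18−2)/6)² = 7.111
te_B = (8 + 4·13 + 18)/6 = 78/6 = 13; σ²_B = ((18−8)/6)² = 2.778
te_C = (9 + 4·10 + 17)/6 = 66/6 = 11; σ²_C = ((17−9)/6)² = 1.778
te_D = (1 + 4·3 + 11)/6 = 24/6 = 4; σ²_D = ((11−1)/6)² = 2.778
te_E = (2 + 4·8 + 20)/6 = 54/6 = 9; σ²_E = ((20−2)/6)² = 9.000
te_F = (3 + 4·4 + 11)/6 = 30/6 = 5; σ²_F = ((11−3)/6)² = 1.778
te_G = (10 + 4·13 + 16)/6 = 78/6 = 13; σ²_G = ((16−10)/6)² = 1.000
te_H = (6 + 4·12 + 18)/6 = 72/6 = 12; σ²_H = ((18−6)/6)² = 4.000

Forward pass:
ES_A = 0; EF_A = 8
ES_B = 0; EF_B = 13
ES_C = 0; EF_C = 11
ES_D = 0; EF_D = 4
ES_E = max(EF_B=13, EF_D=4) = 13; EF_E = 13+9 = 22
ES_F = max(EF_A=8, EF_D=4) = 8; EF_F = 8+5 = 13
ES_G = 4; EF_G = 4+13 = 17
ES_H = max(EF_C=11, EF_E=22, EF_F=13, EF_G=17) = 22; EF_H = 22+12 = 34
Expected project duration μ = 34 hours. Critical path: B → E → H.

Variance along critical path = 2.778 + 9.000 + 4.000 = 15.778; σ = √15.778 = 3.972 hours.
Z = (39 − 34) / 3.972 = 1.259
P(T ≤ 39) = Φ(1.259) ≈ 0.896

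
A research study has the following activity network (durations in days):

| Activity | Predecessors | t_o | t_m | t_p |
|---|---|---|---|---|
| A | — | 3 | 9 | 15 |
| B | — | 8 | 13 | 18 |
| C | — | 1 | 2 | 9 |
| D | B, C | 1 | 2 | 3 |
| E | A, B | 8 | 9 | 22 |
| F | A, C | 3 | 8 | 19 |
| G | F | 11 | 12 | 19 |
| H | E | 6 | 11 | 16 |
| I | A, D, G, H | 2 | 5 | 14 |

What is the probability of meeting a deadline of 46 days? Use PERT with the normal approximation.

0.902

te_A = (3 + 4·9 + 15)/6 = 54/6 = 9; σ²_A = ((15−3)/6)² = 4.000
te_B = (8 + 4·13 + 18)/6 = 78/6 = 13; σ²_B = ((18−8)/6)² = 2.778
te_C = (1 + 4·2 + 9)/6 = 18/6 = 3; σ²_C = ((9−1)/6)² = 1.778
te_D = (1 + 4·2 + 3)/6 = 12/6 = 2; σ²_D = ((3−1)/6)² = 0.111
te_E = (8 + 4·9 + 22)/6 = 66/6 = 11; σ²_E = ((22−8)/6)² = 5.444
te_F = (3 + 4·8 + 19)/6 = 54/6 = 9; σ²_F = ((19−3)/6)² = 7.111
te_G = (11 + 4·12 + 19)/6 = 78/6 = 13; σ²_G = ((19−11)/6)² = 1.778
te_H = (6 + 4·11 + 16)/6 = 66/6 = 11; σ²_H = ((16−6)/6)² = 2.778
te_I = (2 + 4·5 + 14)/6 = 36/6 = 6; σ²_I = ((14−2)/6)² = 4.000

Forward pass:
ES_A = 0; EF_A = 9
ES_B = 0; EF_B = 13
ES_C = 0; EF_C = 3
ES_D = max(EF_B=13, EF_C=3) = 13; EF_D = 13+2 = 15
ES_E = max(EF_A=9, EF_B=13) = 13; EF_E = 13+11 = 24
ES_F = max(EF_A=9, EF_C=3) = 9; EF_F = 9+9 = 18
ES_G = 18; EF_G = 18+13 = 31
ES_H = 24; EF_H = 24+11 = 35
ES_I = max(EF_A=9, EF_D=15, EF_G=31, EF_H=35) = 35; EF_I = 35+6 = 41
Expected project duration μ = 41 days. Critical path: B → E → H → I.

Variance along critical path = 2.778 + 5.444 + 2.778 + 4.000 = 15.000; σ = √15.000 = 3.873 days.
Z = (46 − 41) / 3.873 = 1.291
P(T ≤ 46) = Φ(1.291) ≈ 0.902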